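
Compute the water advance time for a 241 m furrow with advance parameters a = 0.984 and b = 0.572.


t = (L/a)^(1/b)
t = (241/0.984)^(1/0.572)
t = 244.918699^(1/0.572)

15017.9893 min


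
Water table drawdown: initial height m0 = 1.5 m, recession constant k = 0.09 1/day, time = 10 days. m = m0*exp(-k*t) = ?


m = m0 * exp(-k*t)
m = 1.5 * exp(-0.09 * 10)
m = 1.5 * exp(-0.9000)

0.6099 m


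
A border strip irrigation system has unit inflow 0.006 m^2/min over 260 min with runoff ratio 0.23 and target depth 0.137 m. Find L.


L = q*t/((1+r)*Z)
L = 0.006*260/((1+0.23)*0.137)
L = 1.56/0.16851

9.2576 m


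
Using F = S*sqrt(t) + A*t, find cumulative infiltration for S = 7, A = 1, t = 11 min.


F = S*sqrt(t) + A*t
F = 7*sqrt(11) + 1*11
F = 7*3.316625 + 11

34.2164 mm


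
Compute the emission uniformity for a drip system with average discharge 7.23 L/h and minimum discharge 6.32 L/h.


EU = (q_min/q_avg)*100 = (6.32/7.23)*100 = 87.4136%

87.4136 %


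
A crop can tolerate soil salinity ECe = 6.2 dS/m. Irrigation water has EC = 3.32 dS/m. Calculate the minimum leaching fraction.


LR = ECiw / (5*ECe - ECiw)
LR = 3.32 / (5*6.2 - 3.32)
LR = 3.32 / 27.6800

0.1199


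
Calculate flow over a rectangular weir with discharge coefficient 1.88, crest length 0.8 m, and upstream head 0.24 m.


Q = C * L * H^(3/2) = 1.88 * 0.8 * 0.24^1.5 = 1.88 * 0.8 * 0.117576

0.1768 m^3/s


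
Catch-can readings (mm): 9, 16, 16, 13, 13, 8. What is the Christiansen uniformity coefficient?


mean = 12.500000 mm
MAD = 2.666667 mm
CU = (1 - 2.666667/12.500000)*100

78.6667 %


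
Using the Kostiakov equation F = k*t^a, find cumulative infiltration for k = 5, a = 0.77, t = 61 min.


F = k * t^a = 5 * 61^0.77
F = 5 * 23.697579

118.4879 mm


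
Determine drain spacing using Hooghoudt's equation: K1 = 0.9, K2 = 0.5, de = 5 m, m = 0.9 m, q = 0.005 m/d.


S^2 = 8*K2*de*m/q + 4*K1*m^2/q
S^2 = 8*0.5*5*0.9/0.005 + 4*0.9*0.9^2/0.005
S = sqrt(4183.2000)

64.6777 m


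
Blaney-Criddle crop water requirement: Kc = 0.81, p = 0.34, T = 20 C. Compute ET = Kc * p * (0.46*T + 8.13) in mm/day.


ET = Kc * p * (0.46*T + 8.13)
ET = 0.81 * 0.34 * (0.46*20 + 8.13)
ET = 0.81 * 0.34 * 17.3300

4.7727 mm/day


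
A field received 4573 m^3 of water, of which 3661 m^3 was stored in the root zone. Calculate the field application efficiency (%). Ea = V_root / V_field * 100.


Ea = V_root / V_field * 100 = 3661 / 4573 * 100 = 80.0569%

80.0569 %


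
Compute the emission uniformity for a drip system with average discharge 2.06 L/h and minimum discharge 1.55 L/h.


EU = (q_min/q_avg)*100 = (1.55/2.06)*100 = 75.2427%

75.2427 %


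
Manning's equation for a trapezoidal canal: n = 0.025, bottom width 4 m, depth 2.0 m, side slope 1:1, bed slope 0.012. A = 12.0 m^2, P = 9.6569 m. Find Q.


R = A/P = 12.0/9.6569 = 1.242635
Q = (1/0.025) * 12.0 * 1.242635^(2/3) * 0.012^0.5

60.7754 m^3/s


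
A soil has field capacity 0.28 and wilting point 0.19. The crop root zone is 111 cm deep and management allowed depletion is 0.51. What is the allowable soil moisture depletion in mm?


SMD = (FC - PWP) * d * MAD * 10
SMD = (0.28 - 0.19) * 111 * 0.51 * 10
SMD = 0.0900 * 111 * 0.51 * 10

50.9490 mm


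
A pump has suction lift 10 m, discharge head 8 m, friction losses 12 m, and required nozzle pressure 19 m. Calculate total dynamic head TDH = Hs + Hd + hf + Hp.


TDH = Hs + Hd + hf + Hp = 10 + 8 + 12 + 19 = 49

49 m


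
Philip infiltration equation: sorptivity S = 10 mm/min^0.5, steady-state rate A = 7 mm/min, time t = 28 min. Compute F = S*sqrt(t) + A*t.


F = S*sqrt(t) + A*t
F = 10*sqrt(28) + 7*28
F = 10*5.291503 + 196

248.9150 mm


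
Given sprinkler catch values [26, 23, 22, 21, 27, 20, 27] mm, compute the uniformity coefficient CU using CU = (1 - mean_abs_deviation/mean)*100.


mean = 23.714286 mm
MAD = 2.530612 mm
CU = (1 - 2.530612/23.714286)*100

89.3287 %


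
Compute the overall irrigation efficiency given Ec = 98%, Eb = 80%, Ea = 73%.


Ec = 0.98, Eb = 0.8, Ea = 0.73
E = 0.98 * 0.8 * 0.73 * 100 = 57.2320%

57.2320 %


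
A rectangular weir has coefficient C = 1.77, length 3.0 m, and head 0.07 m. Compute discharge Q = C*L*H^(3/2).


Q = C * L * H^(3/2) = 1.77 * 3.0 * 0.07^1.5 = 1.77 * 3.0 * 0.018520

0.0983 m^3/s


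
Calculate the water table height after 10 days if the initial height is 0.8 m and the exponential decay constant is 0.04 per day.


m = m0 * exp(-k*t)
m = 0.8 * exp(-0.04 * 10)
m = 0.8 * exp(-0.4000)

0.5363 m


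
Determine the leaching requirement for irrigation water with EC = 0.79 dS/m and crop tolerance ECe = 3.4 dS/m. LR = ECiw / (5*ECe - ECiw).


LR = ECiw / (5*ECe - ECiw)
LR = 0.79 / (5*3.4 - 0.79)
LR = 0.79 / 16.2100

0.0487


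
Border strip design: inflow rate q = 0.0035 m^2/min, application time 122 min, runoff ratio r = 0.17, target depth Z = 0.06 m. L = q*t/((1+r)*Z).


L = q*t/((1+r)*Z)
L = 0.0035*122/((1+0.17)*0.06)
L = 0.427/0.0702

6.0826 m


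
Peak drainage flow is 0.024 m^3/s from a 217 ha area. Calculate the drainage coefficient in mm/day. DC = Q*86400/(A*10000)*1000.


DC = Q * 86400 / (A * 10000) * 1000
DC = 0.024 * 86400 / (217 * 10000) * 1000
DC = 2073600.0000 / 2170000

0.9556 mm/day


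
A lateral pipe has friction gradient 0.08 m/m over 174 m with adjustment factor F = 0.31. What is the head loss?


hf = J * L * F = 0.08 * 174 * 0.31 = 4.3152 m

4.3152 m


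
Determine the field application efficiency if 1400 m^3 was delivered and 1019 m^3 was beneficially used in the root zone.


Ea = V_root / V_field * 100 = 1019 / 1400 * 100 = 72.7857%

72.7857 %


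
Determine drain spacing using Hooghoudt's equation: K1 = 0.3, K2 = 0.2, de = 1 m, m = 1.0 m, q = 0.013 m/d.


S^2 = 8*K2*de*m/q + 4*K1*m^2/q
S^2 = 8*0.2*1*1.0/0.013 + 4*0.3*1.0^2/0.013
S = sqrt(215.3846)

14.6760 m


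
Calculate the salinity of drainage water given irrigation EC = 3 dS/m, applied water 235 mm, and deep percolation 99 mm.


EC_dw = EC_iw * D_iw / D_dw
EC_dw = 3 * 235 / 99
EC_dw = 705 / 99

7.1212 dS/m


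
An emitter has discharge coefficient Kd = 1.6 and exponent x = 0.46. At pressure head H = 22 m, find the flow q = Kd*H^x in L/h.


q = Kd * H^x = 1.6 * 22^0.46 = 1.6 * 4.144904

6.6318 L/h


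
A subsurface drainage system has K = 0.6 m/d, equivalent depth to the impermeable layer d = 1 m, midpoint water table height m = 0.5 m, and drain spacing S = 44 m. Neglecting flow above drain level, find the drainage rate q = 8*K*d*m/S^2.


q = 8*K*d*m/S^2
q = 8*0.6*1*0.5/44^2
q = 2.4000 / 1936

0.0012 m/d


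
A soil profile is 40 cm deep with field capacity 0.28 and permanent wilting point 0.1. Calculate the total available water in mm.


AWC = (FC - PWP) * d * 10
AWC = (0.28 - 0.1) * 40 * 10
AWC = 0.1800 * 40 * 10

72.0000 mm


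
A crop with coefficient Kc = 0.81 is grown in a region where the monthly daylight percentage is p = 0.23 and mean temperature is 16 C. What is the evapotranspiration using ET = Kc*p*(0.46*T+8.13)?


ET = Kc * p * (0.46*T + 8.13)
ET = 0.81 * 0.23 * (0.46*16 + 8.13)
ET = 0.81 * 0.23 * 15.4900

2.8858 mm/day


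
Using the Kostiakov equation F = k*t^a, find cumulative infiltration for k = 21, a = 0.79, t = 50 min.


F = k * t^a = 21 * 50^0.79
F = 21 * 21.988029

461.7486 mm


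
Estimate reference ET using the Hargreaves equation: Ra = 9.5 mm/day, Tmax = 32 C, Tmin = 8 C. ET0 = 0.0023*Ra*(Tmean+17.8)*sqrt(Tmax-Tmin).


Tmean = (Tmax + Tmin)/2 = (32 + 8)/2 = 20.0
ET0 = 0.0023 * 9.5 * (20.0 + 17.8) * sqrt(32 - 8)
ET0 = 0.0023 * 9.5 * 37.8 * 4.898979

4.0462 mm/day


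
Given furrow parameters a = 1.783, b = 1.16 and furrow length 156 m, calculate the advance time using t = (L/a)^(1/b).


t = (L/a)^(1/b)
t = (156/1.783)^(1/1.16)
t = 87.492989^(1/1.16)

47.2188 min


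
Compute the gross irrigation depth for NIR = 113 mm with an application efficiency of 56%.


Ea = 56% = 0.56
GID = NIR / Ea = 113 / 0.56 = 201.7857 mm

201.7857 mm


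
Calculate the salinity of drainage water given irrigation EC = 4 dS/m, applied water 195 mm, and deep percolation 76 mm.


EC_dw = EC_iw * D_iw / D_dw
EC_dw = 4 * 195 / 76
EC_dw = 780 / 76

10.2632 dS/m


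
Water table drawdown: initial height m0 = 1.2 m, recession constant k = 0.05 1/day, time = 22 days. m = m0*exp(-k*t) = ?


m = m0 * exp(-k*t)
m = 1.2 * exp(-0.05 * 22)
m = 1.2 * exp(-1.1000)

0.3994 m


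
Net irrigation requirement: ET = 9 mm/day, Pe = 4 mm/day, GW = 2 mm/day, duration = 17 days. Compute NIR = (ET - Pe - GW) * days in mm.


Daily deficit = ET - Pe - GW = 9 - 4 - 2 = 3 mm/day
NIR = 3 * 17 = 51 mm

51.0000 mm


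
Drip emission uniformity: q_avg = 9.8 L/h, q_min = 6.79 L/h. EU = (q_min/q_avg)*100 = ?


EU = (q_min/q_avg)*100 = (6.79/9.8)*100 = 69.2857%

69.2857 %


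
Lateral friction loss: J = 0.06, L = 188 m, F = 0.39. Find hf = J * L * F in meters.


hf = J * L * F = 0.06 * 188 * 0.39 = 4.3992 m

4.3992 m


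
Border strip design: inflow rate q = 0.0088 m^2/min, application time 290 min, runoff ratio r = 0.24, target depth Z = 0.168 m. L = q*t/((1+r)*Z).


L = q*t/((1+r)*Z)
L = 0.0088*290/((1+0.24)*0.168)
L = 2.552/0.20832

12.2504 m


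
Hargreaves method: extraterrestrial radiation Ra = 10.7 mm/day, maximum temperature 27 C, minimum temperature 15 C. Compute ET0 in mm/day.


Tmean = (Tmax + Tmin)/2 = (27 + 15)/2 = 21.0
ET0 = 0.0023 * 10.7 * (21.0 + 17.8) * sqrt(27 - 15)
ET0 = 0.0023 * 10.7 * 38.8 * 3.464102

3.3078 mm/day


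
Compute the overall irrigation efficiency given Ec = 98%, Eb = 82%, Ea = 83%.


Ec = 0.98, Eb = 0.82, Ea = 0.83
E = 0.98 * 0.82 * 0.83 * 100 = 66.6988%

66.6988 %


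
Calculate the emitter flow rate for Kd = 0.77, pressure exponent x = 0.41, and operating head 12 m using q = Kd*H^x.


q = Kd * H^x = 0.77 * 12^0.41 = 0.77 * 2.769901

2.1328 L/h


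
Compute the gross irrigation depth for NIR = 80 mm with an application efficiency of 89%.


Ea = 89% = 0.89
GID = NIR / Ea = 80 / 0.89 = 89.8876 mm

89.8876 mm


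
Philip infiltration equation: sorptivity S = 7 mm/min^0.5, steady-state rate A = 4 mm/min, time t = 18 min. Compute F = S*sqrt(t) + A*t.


F = S*sqrt(t) + A*t
F = 7*sqrt(18) + 4*18
F = 7*4.242641 + 72

101.6985 mm


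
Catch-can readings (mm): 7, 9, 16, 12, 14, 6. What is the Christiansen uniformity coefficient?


mean = 10.666667 mm
MAD = 3.333333 mm
CU = (1 - 3.333333/10.666667)*100

68.7500 %


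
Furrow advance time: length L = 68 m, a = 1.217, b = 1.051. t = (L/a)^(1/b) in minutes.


t = (L/a)^(1/b)
t = (68/1.217)^(1/1.051)
t = 55.875103^(1/1.051)

45.9657 min


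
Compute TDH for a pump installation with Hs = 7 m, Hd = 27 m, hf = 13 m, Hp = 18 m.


TDH = Hs + Hd + hf + Hp = 7 + 27 + 13 + 18 = 65

65 m


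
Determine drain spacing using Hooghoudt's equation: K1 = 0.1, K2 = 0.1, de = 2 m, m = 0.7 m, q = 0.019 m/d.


S^2 = 8*K2*de*m/q + 4*K1*m^2/q
S^2 = 8*0.1*2*0.7/0.019 + 4*0.1*0.7^2/0.019
S = sqrt(69.2632)

8.3225 m


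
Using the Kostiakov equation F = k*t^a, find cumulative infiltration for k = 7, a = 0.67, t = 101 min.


F = k * t^a = 7 * 101^0.67
F = 7 * 22.023955

154.1677 mm


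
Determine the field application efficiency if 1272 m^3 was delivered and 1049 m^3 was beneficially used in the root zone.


Ea = V_root / V_field * 100 = 1049 / 1272 * 100 = 82.4686%

82.4686 %


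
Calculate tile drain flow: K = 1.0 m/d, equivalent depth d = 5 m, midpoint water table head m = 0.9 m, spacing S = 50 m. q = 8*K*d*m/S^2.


q = 8*K*d*m/S^2
q = 8*1.0*5*0.9/50^2
q = 36.0000 / 2500

0.0144 m/d


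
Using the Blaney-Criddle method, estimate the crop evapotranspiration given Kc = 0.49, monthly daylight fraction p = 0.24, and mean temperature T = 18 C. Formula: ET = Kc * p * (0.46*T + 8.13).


ET = Kc * p * (0.46*T + 8.13)
ET = 0.49 * 0.24 * (0.46*18 + 8.13)
ET = 0.49 * 0.24 * 16.4100

1.9298 mm/day


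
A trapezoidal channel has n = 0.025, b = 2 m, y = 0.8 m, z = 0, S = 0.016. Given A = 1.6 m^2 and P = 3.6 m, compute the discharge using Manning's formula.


R = A/P = 1.6/3.6 = 0.444444
Q = (1/0.025) * 1.6 * 0.444444^(2/3) * 0.016^0.5

4.7147 m^3/s


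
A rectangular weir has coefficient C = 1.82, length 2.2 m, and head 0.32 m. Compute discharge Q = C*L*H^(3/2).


Q = C * L * H^(3/2) = 1.82 * 2.2 * 0.32^1.5 = 1.82 * 2.2 * 0.181019

0.7248 m^3/s


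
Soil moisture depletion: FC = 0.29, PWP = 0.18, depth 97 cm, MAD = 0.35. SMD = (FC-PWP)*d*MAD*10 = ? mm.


SMD = (FC - PWP) * d * MAD * 10
SMD = (0.29 - 0.18) * 97 * 0.35 * 10
SMD = 0.1100 * 97 * 0.35 * 10

37.3450 mm


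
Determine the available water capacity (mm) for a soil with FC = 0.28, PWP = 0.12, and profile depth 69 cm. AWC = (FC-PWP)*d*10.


AWC = (FC - PWP) * d * 10
AWC = (0.28 - 0.12) * 69 * 10
AWC = 0.1600 * 69 * 10

110.4000 mm


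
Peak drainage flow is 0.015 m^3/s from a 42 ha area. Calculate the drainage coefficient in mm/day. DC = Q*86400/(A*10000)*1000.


DC = Q * 86400 / (A * 10000) * 1000
DC = 0.015 * 86400 / (42 * 10000) * 1000
DC = 1296000.0000 / 420000

3.0857 mm/day


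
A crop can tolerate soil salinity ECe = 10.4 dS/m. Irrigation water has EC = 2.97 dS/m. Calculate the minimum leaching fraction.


LR = ECiw / (5*ECe - ECiw)
LR = 2.97 / (5*10.4 - 2.97)
LR = 2.97 / 49.0300

0.0606


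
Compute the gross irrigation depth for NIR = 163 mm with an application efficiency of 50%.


Ea = 50% = 0.5
GID = NIR / Ea = 163 / 0.5 = 326.0000 mm

326.0000 mm


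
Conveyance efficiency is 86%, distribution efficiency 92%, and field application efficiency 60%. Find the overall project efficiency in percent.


Ec = 0.86, Eb = 0.92, Ea = 0.6
E = 0.86 * 0.92 * 0.6 * 100 = 47.4720%

47.4720 %


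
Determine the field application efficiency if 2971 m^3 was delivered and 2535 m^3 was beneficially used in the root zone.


Ea = V_root / V_field * 100 = 2535 / 2971 * 100 = 85.3248%

85.3248 %


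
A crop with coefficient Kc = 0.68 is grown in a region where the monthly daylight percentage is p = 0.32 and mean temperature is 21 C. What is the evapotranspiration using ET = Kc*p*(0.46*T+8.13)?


ET = Kc * p * (0.46*T + 8.13)
ET = 0.68 * 0.32 * (0.46*21 + 8.13)
ET = 0.68 * 0.32 * 17.7900

3.8711 mm/day


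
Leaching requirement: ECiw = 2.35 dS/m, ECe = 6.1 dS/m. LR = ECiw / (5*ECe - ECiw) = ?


LR = ECiw / (5*ECe - ECiw)
LR = 2.35 / (5*6.1 - 2.35)
LR = 2.35 / 28.1500

0.0835


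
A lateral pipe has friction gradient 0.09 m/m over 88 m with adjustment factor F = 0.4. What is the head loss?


hf = J * L * F = 0.09 * 88 * 0.4 = 3.1680 m

3.1680 m


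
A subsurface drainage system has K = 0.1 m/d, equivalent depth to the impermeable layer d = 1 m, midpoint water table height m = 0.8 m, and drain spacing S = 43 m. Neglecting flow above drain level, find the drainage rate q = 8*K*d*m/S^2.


q = 8*K*d*m/S^2
q = 8*0.1*1*0.8/43^2
q = 0.6400 / 1849

3.4613e-04 m/d


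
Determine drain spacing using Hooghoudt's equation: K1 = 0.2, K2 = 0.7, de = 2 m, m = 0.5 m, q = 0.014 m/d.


S^2 = 8*K2*de*m/q + 4*K1*m^2/q
S^2 = 8*0.7*2*0.5/0.014 + 4*0.2*0.5^2/0.014
S = sqrt(414.2857)

20.3540 m


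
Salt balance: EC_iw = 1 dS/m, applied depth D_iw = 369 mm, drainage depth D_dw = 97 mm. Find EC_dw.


EC_dw = EC_iw * D_iw / D_dw
EC_dw = 1 * 369 / 97
EC_dw = 369 / 97

3.8041 dS/m


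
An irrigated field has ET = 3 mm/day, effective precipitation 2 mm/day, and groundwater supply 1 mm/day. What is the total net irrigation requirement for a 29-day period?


Daily deficit = ET - Pe - GW = 3 - 2 - 1 = 0 mm/day
NIR = 0 * 29 = 0 mm

0 mm


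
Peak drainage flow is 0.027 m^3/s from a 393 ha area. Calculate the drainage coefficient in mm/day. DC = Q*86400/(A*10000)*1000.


DC = Q * 86400 / (A * 10000) * 1000
DC = 0.027 * 86400 / (393 * 10000) * 1000
DC = 2332800.0000 / 3930000

0.5936 mm/day


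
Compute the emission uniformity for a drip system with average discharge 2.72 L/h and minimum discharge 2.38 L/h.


EU = (q_min/q_avg)*100 = (2.38/2.72)*100 = 87.5000%

87.5000 %


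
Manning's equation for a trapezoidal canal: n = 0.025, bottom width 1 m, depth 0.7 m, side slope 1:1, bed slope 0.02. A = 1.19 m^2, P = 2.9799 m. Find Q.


R = A/P = 1.19/2.9799 = 0.399342
Q = (1/0.025) * 1.19 * 0.399342^(2/3) * 0.02^0.5

3.6505 m^3/s


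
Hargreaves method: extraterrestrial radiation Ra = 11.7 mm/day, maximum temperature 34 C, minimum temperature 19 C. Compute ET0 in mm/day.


Tmean = (Tmax + Tmin)/2 = (34 + 19)/2 = 26.5
ET0 = 0.0023 * 11.7 * (26.5 + 17.8) * sqrt(34 - 19)
ET0 = 0.0023 * 11.7 * 44.3 * 3.872983

4.6170 mm/day


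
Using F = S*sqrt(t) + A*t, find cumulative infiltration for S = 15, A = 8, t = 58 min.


F = S*sqrt(t) + A*t
F = 15*sqrt(58) + 8*58
F = 15*7.615773 + 464

578.2366 mm


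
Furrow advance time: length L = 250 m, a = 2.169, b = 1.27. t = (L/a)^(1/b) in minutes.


t = (L/a)^(1/b)
t = (250/2.169)^(1/1.27)
t = 115.260489^(1/1.27)

42.0117 min


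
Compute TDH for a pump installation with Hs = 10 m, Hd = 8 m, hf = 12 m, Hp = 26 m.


TDH = Hs + Hd + hf + Hp = 10 + 8 + 12 + 26 = 56

56 m


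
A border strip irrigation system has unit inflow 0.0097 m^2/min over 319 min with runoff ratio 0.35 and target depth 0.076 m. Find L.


L = q*t/((1+r)*Z)
L = 0.0097*319/((1+0.35)*0.076)
L = 3.0943/0.1026

30.1589 m


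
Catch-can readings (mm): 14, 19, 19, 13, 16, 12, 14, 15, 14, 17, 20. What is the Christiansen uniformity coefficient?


mean = 15.727273 mm
MAD = 2.247934 mm
CU = (1 - 2.247934/15.727273)*100

85.7068 %


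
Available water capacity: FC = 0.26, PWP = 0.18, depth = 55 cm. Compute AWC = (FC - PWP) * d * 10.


AWC = (FC - PWP) * d * 10
AWC = (0.26 - 0.18) * 55 * 10
AWC = 0.0800 * 55 * 10

44.0000 mm


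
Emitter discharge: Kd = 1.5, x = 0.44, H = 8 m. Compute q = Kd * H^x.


q = Kd * H^x = 1.5 * 8^0.44 = 1.5 * 2.496661

3.7450 L/h


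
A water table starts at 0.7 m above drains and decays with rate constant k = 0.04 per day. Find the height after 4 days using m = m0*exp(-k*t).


m = m0 * exp(-k*t)
m = 0.7 * exp(-0.04 * 4)
m = 0.7 * exp(-0.1600)

0.5965 m


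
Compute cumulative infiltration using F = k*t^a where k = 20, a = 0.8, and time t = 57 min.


F = k * t^a = 20 * 57^0.8
F = 20 * 25.392174

507.8435 mm


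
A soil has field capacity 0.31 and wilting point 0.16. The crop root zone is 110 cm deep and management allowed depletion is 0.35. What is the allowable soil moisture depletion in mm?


SMD = (FC - PWP) * d * MAD * 10
SMD = (0.31 - 0.16) * 110 * 0.35 * 10
SMD = 0.1500 * 110 * 0.35 * 10

57.7500 mm


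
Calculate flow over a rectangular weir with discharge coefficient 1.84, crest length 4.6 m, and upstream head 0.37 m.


Q = C * L * H^(3/2) = 1.84 * 4.6 * 0.37^1.5 = 1.84 * 4.6 * 0.225062

1.9049 m^3/s


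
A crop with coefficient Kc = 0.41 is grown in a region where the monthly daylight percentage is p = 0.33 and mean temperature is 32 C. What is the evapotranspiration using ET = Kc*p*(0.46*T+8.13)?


ET = Kc * p * (0.46*T + 8.13)
ET = 0.41 * 0.33 * (0.46*32 + 8.13)
ET = 0.41 * 0.33 * 22.8500

3.0916 mm/day


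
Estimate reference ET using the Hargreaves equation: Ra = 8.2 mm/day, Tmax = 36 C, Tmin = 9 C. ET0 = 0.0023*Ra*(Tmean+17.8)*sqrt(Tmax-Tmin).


Tmean = (Tmax + Tmin)/2 = (36 + 9)/2 = 22.5
ET0 = 0.0023 * 8.2 * (22.5 + 17.8) * sqrt(36 - 9)
ET0 = 0.0023 * 8.2 * 40.3 * 5.196152

3.9494 mm/day


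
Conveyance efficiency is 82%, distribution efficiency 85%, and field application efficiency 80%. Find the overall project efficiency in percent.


Ec = 0.82, Eb = 0.85, Ea = 0.8
E = 0.82 * 0.85 * 0.8 * 100 = 55.7600%

55.7600 %


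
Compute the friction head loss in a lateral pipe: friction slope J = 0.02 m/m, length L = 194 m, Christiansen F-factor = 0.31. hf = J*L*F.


hf = J * L * F = 0.02 * 194 * 0.31 = 1.2028 m

1.2028 m


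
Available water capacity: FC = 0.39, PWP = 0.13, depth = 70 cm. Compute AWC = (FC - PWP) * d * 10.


AWC = (FC - PWP) * d * 10
AWC = (0.39 - 0.13) * 70 * 10
AWC = 0.2600 * 70 * 10

182.0000 mm


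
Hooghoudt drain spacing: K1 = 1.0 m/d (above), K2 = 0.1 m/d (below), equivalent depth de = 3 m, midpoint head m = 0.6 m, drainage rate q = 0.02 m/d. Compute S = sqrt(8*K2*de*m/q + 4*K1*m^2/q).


S^2 = 8*K2*de*m/q + 4*K1*m^2/q
S^2 = 8*0.1*3*0.6/0.02 + 4*1.0*0.6^2/0.02
S = sqrt(144.0000)

12.0000 m


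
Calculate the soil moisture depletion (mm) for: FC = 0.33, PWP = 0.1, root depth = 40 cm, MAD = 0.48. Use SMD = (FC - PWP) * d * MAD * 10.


SMD = (FC - PWP) * d * MAD * 10
SMD = (0.33 - 0.1) * 40 * 0.48 * 10
SMD = 0.2300 * 40 * 0.48 * 10

44.1600 mm


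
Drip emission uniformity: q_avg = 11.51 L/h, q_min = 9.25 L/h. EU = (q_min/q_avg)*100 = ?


EU = (q_min/q_avg)*100 = (9.25/11.51)*100 = 80.3649%

80.3649 %


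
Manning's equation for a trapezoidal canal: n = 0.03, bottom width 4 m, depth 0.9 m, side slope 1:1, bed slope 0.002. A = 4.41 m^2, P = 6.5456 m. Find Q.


R = A/P = 4.41/6.5456 = 0.673735
Q = (1/0.03) * 4.41 * 0.673735^(2/3) * 0.002^0.5

5.0523 m^3/s


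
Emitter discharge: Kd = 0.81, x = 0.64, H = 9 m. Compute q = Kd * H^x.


q = Kd * H^x = 0.81 * 9^0.64 = 0.81 * 4.080517

3.3052 L/h


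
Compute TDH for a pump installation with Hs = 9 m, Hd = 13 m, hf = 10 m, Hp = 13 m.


TDH = Hs + Hd + hf + Hp = 9 + 13 + 10 + 13 = 45

45 m


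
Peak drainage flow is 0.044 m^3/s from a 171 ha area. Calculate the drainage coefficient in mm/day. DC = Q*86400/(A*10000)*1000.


DC = Q * 86400 / (A * 10000) * 1000
DC = 0.044 * 86400 / (171 * 10000) * 1000
DC = 3801600.0000 / 1710000

2.2232 mm/day


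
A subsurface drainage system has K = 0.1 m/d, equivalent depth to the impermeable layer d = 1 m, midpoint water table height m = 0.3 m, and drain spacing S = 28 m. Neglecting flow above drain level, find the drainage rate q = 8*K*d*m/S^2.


q = 8*K*d*m/S^2
q = 8*0.1*1*0.3/28^2
q = 0.2400 / 784

3.0612e-04 m/d


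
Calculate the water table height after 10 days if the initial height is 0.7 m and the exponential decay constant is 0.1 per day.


m = m0 * exp(-k*t)
m = 0.7 * exp(-0.1 * 10)
m = 0.7 * exp(-1.0000)

0.2575 m


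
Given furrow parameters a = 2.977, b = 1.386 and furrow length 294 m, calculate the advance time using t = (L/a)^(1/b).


t = (L/a)^(1/b)
t = (294/2.977)^(1/1.386)
t = 98.757138^(1/1.386)

27.4842 min


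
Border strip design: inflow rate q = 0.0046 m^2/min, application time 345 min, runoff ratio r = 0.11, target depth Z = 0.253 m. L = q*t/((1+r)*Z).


L = q*t/((1+r)*Z)
L = 0.0046*345/((1+0.11)*0.253)
L = 1.587/0.28083

5.6511 m


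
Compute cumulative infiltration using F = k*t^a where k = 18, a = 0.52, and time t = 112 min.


F = k * t^a = 18 * 112^0.52
F = 18 * 11.630366

209.3466 mm


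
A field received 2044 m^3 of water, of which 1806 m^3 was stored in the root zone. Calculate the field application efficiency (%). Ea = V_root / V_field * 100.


Ea = V_root / V_field * 100 = 1806 / 2044 * 100 = 88.3562%

88.3562 %


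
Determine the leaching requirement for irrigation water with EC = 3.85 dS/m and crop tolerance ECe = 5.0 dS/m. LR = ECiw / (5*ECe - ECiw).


LR = ECiw / (5*ECe - ECiw)
LR = 3.85 / (5*5.0 - 3.85)
LR = 3.85 / 21.1500

0.1820


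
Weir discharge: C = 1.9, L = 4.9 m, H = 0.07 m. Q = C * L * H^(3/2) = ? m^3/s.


Q = C * L * H^(3/2) = 1.9 * 4.9 * 0.07^1.5 = 1.9 * 4.9 * 0.018520

0.1724 m^3/s


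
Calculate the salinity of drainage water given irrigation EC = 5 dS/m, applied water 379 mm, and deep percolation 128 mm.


EC_dw = EC_iw * D_iw / D_dw
EC_dw = 5 * 379 / 128
EC_dw = 1895 / 128

14.8047 dS/m


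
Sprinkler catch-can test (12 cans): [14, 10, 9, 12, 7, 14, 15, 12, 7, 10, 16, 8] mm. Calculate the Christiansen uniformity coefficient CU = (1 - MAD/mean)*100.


mean = 11.166667 mm
MAD = 2.666667 mm
CU = (1 - 2.666667/11.166667)*100

76.1194 %


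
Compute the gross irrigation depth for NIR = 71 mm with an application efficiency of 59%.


Ea = 59% = 0.59
GID = NIR / Ea = 71 / 0.59 = 120.3390 mm

120.3390 mm


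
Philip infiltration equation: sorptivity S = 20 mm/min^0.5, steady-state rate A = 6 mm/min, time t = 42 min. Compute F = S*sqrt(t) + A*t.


F = S*sqrt(t) + A*t
F = 20*sqrt(42) + 6*42
F = 20*6.480741 + 252

381.6148 mm


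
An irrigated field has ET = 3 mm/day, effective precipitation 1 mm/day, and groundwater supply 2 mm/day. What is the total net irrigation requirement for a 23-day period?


Daily deficit = ET - Pe - GW = 3 - 1 - 2 = 0 mm/day
NIR = 0 * 23 = 0 mm

0 mm


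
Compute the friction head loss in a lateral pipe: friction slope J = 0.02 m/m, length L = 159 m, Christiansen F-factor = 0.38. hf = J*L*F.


hf = J * L * F = 0.02 * 159 * 0.38 = 1.2084 m

1.2084 m


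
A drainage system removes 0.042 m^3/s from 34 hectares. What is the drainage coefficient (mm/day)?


DC = Q * 86400 / (A * 10000) * 1000
DC = 0.042 * 86400 / (34 * 10000) * 1000
DC = 3628800.0000 / 340000

10.6729 mm/day


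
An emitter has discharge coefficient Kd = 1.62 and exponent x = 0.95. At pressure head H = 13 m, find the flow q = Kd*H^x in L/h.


q = Kd * H^x = 1.62 * 13^0.95 = 1.62 * 11.435264

18.5251 L/h


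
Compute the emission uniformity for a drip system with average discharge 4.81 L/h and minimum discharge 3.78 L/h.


EU = (q_min/q_avg)*100 = (3.78/4.81)*100 = 78.5863%

78.5863 %


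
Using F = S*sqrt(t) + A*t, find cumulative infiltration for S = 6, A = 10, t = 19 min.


F = S*sqrt(t) + A*t
F = 6*sqrt(19) + 10*19
F = 6*4.358899 + 190

216.1534 mm


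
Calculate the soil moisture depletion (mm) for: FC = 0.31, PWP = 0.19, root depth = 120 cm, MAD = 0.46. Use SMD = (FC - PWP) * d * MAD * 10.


SMD = (FC - PWP) * d * MAD * 10
SMD = (0.31 - 0.19) * 120 * 0.46 * 10
SMD = 0.1200 * 120 * 0.46 * 10

66.2400 mm


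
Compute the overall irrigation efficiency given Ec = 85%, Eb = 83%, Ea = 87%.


Ec = 0.85, Eb = 0.83, Ea = 0.87
E = 0.85 * 0.83 * 0.87 * 100 = 61.3785%

61.3785 %


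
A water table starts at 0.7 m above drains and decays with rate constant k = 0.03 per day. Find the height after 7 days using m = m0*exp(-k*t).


m = m0 * exp(-k*t)
m = 0.7 * exp(-0.03 * 7)
m = 0.7 * exp(-0.2100)

0.5674 m


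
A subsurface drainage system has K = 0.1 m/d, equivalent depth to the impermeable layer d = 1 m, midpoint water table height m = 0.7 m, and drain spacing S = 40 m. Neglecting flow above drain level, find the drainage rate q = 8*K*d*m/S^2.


q = 8*K*d*m/S^2
q = 8*0.1*1*0.7/40^2
q = 0.5600 / 1600

3.5000e-04 m/d


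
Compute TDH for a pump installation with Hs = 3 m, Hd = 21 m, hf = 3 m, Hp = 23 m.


TDH = Hs + Hd + hf + Hp = 3 + 21 + 3 + 23 = 50

50 m


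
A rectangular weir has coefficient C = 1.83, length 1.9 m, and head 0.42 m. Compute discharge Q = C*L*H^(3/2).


Q = C * L * H^(3/2) = 1.83 * 1.9 * 0.42^1.5 = 1.83 * 1.9 * 0.272191

0.9464 m^3/s


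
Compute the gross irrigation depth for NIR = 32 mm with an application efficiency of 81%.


Ea = 81% = 0.81
GID = NIR / Ea = 32 / 0.81 = 39.5062 mm

39.5062 mm


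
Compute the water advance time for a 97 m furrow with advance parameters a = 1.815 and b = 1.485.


t = (L/a)^(1/b)
t = (97/1.815)^(1/1.485)
t = 53.443526^(1/1.485)

14.5736 min


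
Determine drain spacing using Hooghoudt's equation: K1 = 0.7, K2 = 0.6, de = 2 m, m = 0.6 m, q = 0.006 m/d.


S^2 = 8*K2*de*m/q + 4*K1*m^2/q
S^2 = 8*0.6*2*0.6/0.006 + 4*0.7*0.6^2/0.006
S = sqrt(1128.0000)

33.5857 m


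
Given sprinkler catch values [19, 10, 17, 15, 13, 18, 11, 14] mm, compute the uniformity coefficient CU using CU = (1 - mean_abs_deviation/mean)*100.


mean = 14.625000 mm
MAD = 2.625000 mm
CU = (1 - 2.625000/14.625000)*100

82.0513 %


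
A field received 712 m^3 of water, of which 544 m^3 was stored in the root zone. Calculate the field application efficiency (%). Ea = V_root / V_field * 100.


Ea = V_root / V_field * 100 = 544 / 712 * 100 = 76.4045%

76.4045 %


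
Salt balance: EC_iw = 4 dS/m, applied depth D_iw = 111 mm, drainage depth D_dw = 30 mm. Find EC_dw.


EC_dw = EC_iw * D_iw / D_dw
EC_dw = 4 * 111 / 30
EC_dw = 444 / 30

14.8000 dS/m


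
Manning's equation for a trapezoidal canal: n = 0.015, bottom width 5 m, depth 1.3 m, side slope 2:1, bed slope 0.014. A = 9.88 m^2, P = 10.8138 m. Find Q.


R = A/P = 9.88/10.8138 = 0.913647
Q = (1/0.015) * 9.88 * 0.913647^(2/3) * 0.014^0.5

73.3807 m^3/s


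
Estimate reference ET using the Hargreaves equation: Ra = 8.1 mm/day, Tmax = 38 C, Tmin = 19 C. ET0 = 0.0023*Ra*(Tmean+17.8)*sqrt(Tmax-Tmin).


Tmean = (Tmax + Tmin)/2 = (38 + 19)/2 = 28.5
ET0 = 0.0023 * 8.1 * (28.5 + 17.8) * sqrt(38 - 19)
ET0 = 0.0023 * 8.1 * 46.3 * 4.358899

3.7599 mm/day


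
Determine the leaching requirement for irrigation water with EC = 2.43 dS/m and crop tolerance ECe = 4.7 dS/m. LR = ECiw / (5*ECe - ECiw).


LR = ECiw / (5*ECe - ECiw)
LR = 2.43 / (5*4.7 - 2.43)
LR = 2.43 / 21.0700

0.1153


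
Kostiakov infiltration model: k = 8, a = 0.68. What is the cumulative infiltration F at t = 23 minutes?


F = k * t^a = 8 * 23^0.68
F = 8 * 8.432861

67.4629 mm


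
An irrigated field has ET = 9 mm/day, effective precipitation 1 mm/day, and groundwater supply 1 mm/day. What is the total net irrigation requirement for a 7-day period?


Daily deficit = ET - Pe - GW = 9 - 1 - 1 = 7 mm/day
NIR = 7 * 7 = 49 mm

49.0000 mm


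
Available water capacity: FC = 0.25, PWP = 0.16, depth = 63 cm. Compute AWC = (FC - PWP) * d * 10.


AWC = (FC - PWP) * d * 10
AWC = (0.25 - 0.16) * 63 * 10
AWC = 0.0900 * 63 * 10

56.7000 mm


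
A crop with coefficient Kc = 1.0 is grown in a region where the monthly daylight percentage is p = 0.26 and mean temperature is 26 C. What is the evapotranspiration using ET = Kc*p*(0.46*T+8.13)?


ET = Kc * p * (0.46*T + 8.13)
ET = 1.0 * 0.26 * (0.46*26 + 8.13)
ET = 1.0 * 0.26 * 20.0900

5.2234 mm/day


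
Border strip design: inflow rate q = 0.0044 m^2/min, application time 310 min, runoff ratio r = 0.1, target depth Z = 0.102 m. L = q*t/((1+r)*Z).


L = q*t/((1+r)*Z)
L = 0.0044*310/((1+0.1)*0.102)
L = 1.364/0.1122

12.1569 m


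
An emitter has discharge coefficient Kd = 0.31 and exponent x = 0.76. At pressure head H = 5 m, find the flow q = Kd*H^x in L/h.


q = Kd * H^x = 0.31 * 5^0.76 = 0.31 * 3.397952

1.0534 L/h


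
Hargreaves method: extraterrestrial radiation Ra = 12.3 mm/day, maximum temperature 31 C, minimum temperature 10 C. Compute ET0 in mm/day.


Tmean = (Tmax + Tmin)/2 = (31 + 10)/2 = 20.5
ET0 = 0.0023 * 12.3 * (20.5 + 17.8) * sqrt(31 - 10)
ET0 = 0.0023 * 12.3 * 38.3 * 4.582576

4.9653 mm/day


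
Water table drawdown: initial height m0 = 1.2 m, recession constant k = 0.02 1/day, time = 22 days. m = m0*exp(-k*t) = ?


m = m0 * exp(-k*t)
m = 1.2 * exp(-0.02 * 22)
m = 1.2 * exp(-0.4400)

0.7728 m


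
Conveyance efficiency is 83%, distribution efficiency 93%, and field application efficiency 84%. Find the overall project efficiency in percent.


Ec = 0.83, Eb = 0.93, Ea = 0.84
E = 0.83 * 0.93 * 0.84 * 100 = 64.8396%

64.8396 %


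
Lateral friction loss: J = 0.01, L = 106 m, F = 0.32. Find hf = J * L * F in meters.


hf = J * L * F = 0.01 * 106 * 0.32 = 0.3392 m

0.3392 m


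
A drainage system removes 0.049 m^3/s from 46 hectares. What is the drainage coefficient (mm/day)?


DC = Q * 86400 / (A * 10000) * 1000
DC = 0.049 * 86400 / (46 * 10000) * 1000
DC = 4233600.0000 / 460000

9.2035 mm/day


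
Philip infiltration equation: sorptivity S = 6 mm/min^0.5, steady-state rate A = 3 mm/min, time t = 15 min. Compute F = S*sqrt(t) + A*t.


F = S*sqrt(t) + A*t
F = 6*sqrt(15) + 3*15
F = 6*3.872983 + 45

68.2379 mm


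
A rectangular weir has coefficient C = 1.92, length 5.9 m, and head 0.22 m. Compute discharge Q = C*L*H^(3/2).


Q = C * L * H^(3/2) = 1.92 * 5.9 * 0.22^1.5 = 1.92 * 5.9 * 0.103189

1.1689 m^3/s


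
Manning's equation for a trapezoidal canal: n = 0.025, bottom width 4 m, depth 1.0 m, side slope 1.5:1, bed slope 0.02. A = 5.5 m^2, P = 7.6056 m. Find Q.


R = A/P = 5.5/7.6056 = 0.723151
Q = (1/0.025) * 5.5 * 0.723151^(2/3) * 0.02^0.5

25.0663 m^3/s


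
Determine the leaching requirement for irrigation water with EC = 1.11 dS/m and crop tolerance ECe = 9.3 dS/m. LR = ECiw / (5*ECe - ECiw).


LR = ECiw / (5*ECe - ECiw)
LR = 1.11 / (5*9.3 - 1.11)
LR = 1.11 / 45.3900

0.0245


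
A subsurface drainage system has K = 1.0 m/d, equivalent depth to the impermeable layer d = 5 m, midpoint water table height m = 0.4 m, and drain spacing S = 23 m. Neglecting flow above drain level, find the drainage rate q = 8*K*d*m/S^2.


q = 8*K*d*m/S^2
q = 8*1.0*5*0.4/23^2
q = 16.0000 / 529

0.0302 m/d


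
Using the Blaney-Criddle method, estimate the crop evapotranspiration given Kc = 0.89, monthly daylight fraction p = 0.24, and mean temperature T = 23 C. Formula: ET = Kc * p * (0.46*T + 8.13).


ET = Kc * p * (0.46*T + 8.13)
ET = 0.89 * 0.24 * (0.46*23 + 8.13)
ET = 0.89 * 0.24 * 18.7100

3.9965 mm/day


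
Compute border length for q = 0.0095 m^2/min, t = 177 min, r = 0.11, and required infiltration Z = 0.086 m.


L = q*t/((1+r)*Z)
L = 0.0095*177/((1+0.11)*0.086)
L = 1.6815/0.09546

17.6147 m


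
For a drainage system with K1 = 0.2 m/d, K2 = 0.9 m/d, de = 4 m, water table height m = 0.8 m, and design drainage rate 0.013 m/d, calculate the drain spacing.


S^2 = 8*K2*de*m/q + 4*K1*m^2/q
S^2 = 8*0.9*4*0.8/0.013 + 4*0.2*0.8^2/0.013
S = sqrt(1811.6923)

42.5640 m


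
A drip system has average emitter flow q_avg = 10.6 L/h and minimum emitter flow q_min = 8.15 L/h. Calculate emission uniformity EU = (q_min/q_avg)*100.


EU = (q_min/q_avg)*100 = (8.15/10.6)*100 = 76.8868%

76.8868 %


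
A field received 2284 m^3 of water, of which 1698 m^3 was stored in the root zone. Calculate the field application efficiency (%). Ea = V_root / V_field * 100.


Ea = V_root / V_field * 100 = 1698 / 2284 * 100 = 74.3433%

74.3433 %


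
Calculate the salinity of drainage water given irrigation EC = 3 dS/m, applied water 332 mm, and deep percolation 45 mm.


EC_dw = EC_iw * D_iw / D_dw
EC_dw = 3 * 332 / 45
EC_dw = 996 / 45

22.1333 dS/m


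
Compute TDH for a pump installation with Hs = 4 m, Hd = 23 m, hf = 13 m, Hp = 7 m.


TDH = Hs + Hd + hf + Hp = 4 + 23 + 13 + 7 = 47

47 m


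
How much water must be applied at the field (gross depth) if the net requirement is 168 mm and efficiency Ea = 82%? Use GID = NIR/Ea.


Ea = 82% = 0.82
GID = NIR / Ea = 168 / 0.82 = 204.8780 mm

204.8780 mm


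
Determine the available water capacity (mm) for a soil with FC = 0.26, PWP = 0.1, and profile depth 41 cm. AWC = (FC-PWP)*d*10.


AWC = (FC - PWP) * d * 10
AWC = (0.26 - 0.1) * 41 * 10
AWC = 0.1600 * 41 * 10

65.6000 mm


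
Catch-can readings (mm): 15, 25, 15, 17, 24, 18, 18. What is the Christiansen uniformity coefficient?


mean = 18.857143 mm
MAD = 3.224490 mm
CU = (1 - 3.224490/18.857143)*100

82.9004 %


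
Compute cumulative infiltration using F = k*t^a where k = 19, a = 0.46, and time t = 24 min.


F = k * t^a = 19 * 24^0.46
F = 19 * 4.314169

81.9692 mm


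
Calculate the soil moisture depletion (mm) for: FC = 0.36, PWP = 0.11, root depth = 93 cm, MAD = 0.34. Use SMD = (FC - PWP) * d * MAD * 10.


SMD = (FC - PWP) * d * MAD * 10
SMD = (0.36 - 0.11) * 93 * 0.34 * 10
SMD = 0.2500 * 93 * 0.34 * 10

79.0500 mm


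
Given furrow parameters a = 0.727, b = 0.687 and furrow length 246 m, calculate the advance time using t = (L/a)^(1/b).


t = (L/a)^(1/b)
t = (246/0.727)^(1/0.687)
t = 338.376891^(1/0.687)

4806.2456 min


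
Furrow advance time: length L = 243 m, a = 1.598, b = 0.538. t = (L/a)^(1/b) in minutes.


t = (L/a)^(1/b)
t = (243/1.598)^(1/0.538)
t = 152.065081^(1/0.538)

11371.4779 min


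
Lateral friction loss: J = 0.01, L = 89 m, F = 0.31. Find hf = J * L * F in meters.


hf = J * L * F = 0.01 * 89 * 0.31 = 0.2759 m

0.2759 m


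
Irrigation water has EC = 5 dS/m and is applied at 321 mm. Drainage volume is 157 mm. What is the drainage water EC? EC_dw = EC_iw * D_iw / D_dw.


EC_dw = EC_iw * D_iw / D_dw
EC_dw = 5 * 321 / 157
EC_dw = 1605 / 157

10.2229 dS/m


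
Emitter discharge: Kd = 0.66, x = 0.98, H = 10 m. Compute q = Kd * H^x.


q = Kd * H^x = 0.66 * 10^0.98 = 0.66 * 9.549926

6.3030 L/h


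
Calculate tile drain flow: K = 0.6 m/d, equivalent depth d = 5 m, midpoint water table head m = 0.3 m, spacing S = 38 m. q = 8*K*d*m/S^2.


q = 8*K*d*m/S^2
q = 8*0.6*5*0.3/38^2
q = 7.2000 / 1444

0.0050 m/d


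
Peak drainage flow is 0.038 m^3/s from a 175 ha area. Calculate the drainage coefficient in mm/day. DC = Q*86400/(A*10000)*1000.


DC = Q * 86400 / (A * 10000) * 1000
DC = 0.038 * 86400 / (175 * 10000) * 1000
DC = 3283200.0000 / 1750000

1.8761 mm/day


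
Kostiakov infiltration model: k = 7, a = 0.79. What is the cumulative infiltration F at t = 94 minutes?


F = k * t^a = 7 * 94^0.79
F = 7 * 36.205204

253.4364 mm


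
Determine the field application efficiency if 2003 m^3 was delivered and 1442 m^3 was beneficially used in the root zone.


Ea = V_root / V_field * 100 = 1442 / 2003 * 100 = 71.9920%

71.9920 %


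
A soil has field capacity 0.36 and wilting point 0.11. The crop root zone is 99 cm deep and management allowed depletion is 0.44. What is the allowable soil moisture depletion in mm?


SMD = (FC - PWP) * d * MAD * 10
SMD = (0.36 - 0.11) * 99 * 0.44 * 10
SMD = 0.2500 * 99 * 0.44 * 10

108.9000 mm


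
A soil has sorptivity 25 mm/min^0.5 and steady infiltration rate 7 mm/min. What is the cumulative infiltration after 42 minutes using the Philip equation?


F = S*sqrt(t) + A*t
F = 25*sqrt(42) + 7*42
F = 25*6.480741 + 294

456.0185 mm


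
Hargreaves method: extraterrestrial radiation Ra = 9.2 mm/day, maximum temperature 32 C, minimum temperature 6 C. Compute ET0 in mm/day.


Tmean = (Tmax + Tmin)/2 = (32 + 6)/2 = 19.0
ET0 = 0.0023 * 9.2 * (19.0 + 17.8) * sqrt(32 - 6)
ET0 = 0.0023 * 9.2 * 36.8 * 5.099020

3.9705 mm/day


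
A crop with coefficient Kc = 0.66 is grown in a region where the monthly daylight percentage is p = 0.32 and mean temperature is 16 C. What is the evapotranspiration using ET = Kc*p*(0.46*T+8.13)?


ET = Kc * p * (0.46*T + 8.13)
ET = 0.66 * 0.32 * (0.46*16 + 8.13)
ET = 0.66 * 0.32 * 15.4900

3.2715 mm/day


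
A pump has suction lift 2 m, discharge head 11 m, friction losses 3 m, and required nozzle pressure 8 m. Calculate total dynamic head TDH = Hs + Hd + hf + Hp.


TDH = Hs + Hd + hf + Hp = 2 + 11 + 3 + 8 = 24

24 m


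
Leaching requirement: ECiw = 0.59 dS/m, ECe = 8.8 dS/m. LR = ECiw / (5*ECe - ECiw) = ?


LR = ECiw / (5*ECe - ECiw)
LR = 0.59 / (5*8.8 - 0.59)
LR = 0.59 / 43.4100

0.0136


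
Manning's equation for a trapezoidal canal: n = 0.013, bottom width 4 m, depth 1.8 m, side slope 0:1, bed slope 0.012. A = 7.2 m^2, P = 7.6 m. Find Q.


R = A/P = 7.2/7.6 = 0.947368
Q = (1/0.013) * 7.2 * 0.947368^(2/3) * 0.012^0.5

58.5229 m^3/s


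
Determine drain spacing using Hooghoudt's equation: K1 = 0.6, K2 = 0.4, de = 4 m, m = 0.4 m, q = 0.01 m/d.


S^2 = 8*K2*de*m/q + 4*K1*m^2/q
S^2 = 8*0.4*4*0.4/0.01 + 4*0.6*0.4^2/0.01
S = sqrt(550.4000)

23.4606 m


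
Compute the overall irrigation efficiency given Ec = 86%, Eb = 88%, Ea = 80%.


Ec = 0.86, Eb = 0.88, Ea = 0.8
E = 0.86 * 0.88 * 0.8 * 100 = 60.5440%

60.5440 %


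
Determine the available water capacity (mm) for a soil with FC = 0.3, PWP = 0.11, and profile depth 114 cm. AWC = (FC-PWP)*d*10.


AWC = (FC - PWP) * d * 10
AWC = (0.3 - 0.11) * 114 * 10
AWC = 0.1900 * 114 * 10

216.6000 mm
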